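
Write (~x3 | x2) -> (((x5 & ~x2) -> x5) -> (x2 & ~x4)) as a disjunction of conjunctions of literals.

(~x3 | x2) -> (((x5 & ~x2) -> x5) -> (x2 & ~x4))
⇔ ~(~x3 | x2) | (((x5 & ~x2) -> x5) -> (x2 & ~x4))   — eliminate ->
⇔ ~(~x3 | x2) | ~((x5 & ~x2) -> x5) | (x2 & ~x4)   — eliminate ->
⇔ ~(~x3 | x2) | ~(~(x5 & ~x2) | x5) | (x2 & ~x4)   — eliminate ->
⇔ (~~x3 & ~x2) | ~(~(x5 & ~x2) | x5) | (x2 & ~x4)   — De Morgan
⇔ (x3 & ~x2) | ~(~(x5 & ~x2) | x5) | (x2 & ~x4)   — double negation
⇔ (x3 & ~x2) | (~~(x5 & ~x2) & ~x5) | (x2 & ~x4)   — De Morgan
⇔ (x3 & ~x2) | (x5 & ~x2 & ~x5) | (x2 & ~x4)   — double negation
⇔ (x3 & ~x2) | (x2 & ~x4)   — simplify

(x3 & ~x2) | (x2 & ~x4)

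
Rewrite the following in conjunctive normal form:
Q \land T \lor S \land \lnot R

Q \land T \lor S \land \lnot R
≡ (Q \lor S) \land (Q \lor \lnot R) \land (T \lor S) \land (T \lor \lnot R)

(Q \lor S) \land (Q \lor \lnot R) \land (T \lor S) \land (T \lor \lnot R)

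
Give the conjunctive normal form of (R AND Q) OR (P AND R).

R AND (Q OR P)

(R AND Q) OR (P AND R)
⇔ (R OR P) AND (R OR R) AND (Q OR P) AND (Q OR R)   [distribute OR over AND]
⇔ R AND (Q OR P)   [simplify]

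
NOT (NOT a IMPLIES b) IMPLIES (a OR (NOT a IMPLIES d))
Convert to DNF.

a OR b OR d

NOT (NOT a IMPLIES b) IMPLIES (a OR (NOT a IMPLIES d))
⇔ NOT NOT (NOT a IMPLIES b) OR a OR (NOT a IMPLIES d)   [eliminate IMPLIES]
⇔ NOT NOT (NOT NOT a OR b) OR a OR (NOT a IMPLIES d)   [eliminate IMPLIES]
⇔ NOT NOT (NOT NOT a OR b) OR a OR NOT NOT a OR d   [eliminate IMPLIES]
⇔ NOT NOT a OR b OR a OR NOT NOT a OR d   [double negation]
⇔ a OR b OR a OR NOT NOT a OR d   [double negation]
⇔ a OR b OR a OR a OR d   [double negation]
⇔ a OR b OR d   [simplify]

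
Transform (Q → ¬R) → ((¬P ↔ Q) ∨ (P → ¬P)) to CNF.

R ∨ ¬Q ∨ ¬P

(Q → ¬R) → ((¬P ↔ Q) ∨ (P → ¬P))
= ¬(Q → ¬R) ∨ (¬P ↔ Q) ∨ (P → ¬P)   [eliminate →]
= ¬(¬Q ∨ ¬R) ∨ (¬P ↔ Q) ∨ (P → ¬P)   [eliminate →]
= ¬(¬Q ∨ ¬R) ∨ ((¬P → Q) ∧ (Q → ¬P)) ∨ (P → ¬P)   [eliminate ↔]
= ¬(¬Q ∨ ¬R) ∨ ((¬¬P ∨ Q) ∧ (Q → ¬P)) ∨ (P → ¬P)   [eliminate →]
= ¬(¬Q ∨ ¬R) ∨ ((¬¬P ∨ Q) ∧ (¬Q ∨ ¬P)) ∨ (P → ¬P)   [eliminate →]
= ¬(¬Q ∨ ¬R) ∨ ((¬¬P ∨ Q) ∧ (¬Q ∨ ¬P)) ∨ ¬P ∨ ¬P   [eliminate →]
= (¬¬Q ∧ ¬¬R) ∨ ((¬¬P ∨ Q) ∧ (¬Q ∨ ¬P)) ∨ ¬P ∨ ¬P   [De Morgan]
= (Q ∧ ¬¬R) ∨ ((¬¬P ∨ Q) ∧ (¬Q ∨ ¬P)) ∨ ¬P ∨ ¬P   [double negation]
= (Q ∧ R) ∨ ((¬¬P ∨ Q) ∧ (¬Q ∨ ¬P)) ∨ ¬P ∨ ¬P   [double negation]
= (Q ∧ R) ∨ ((P ∨ Q) ∧ (¬Q ∨ ¬P)) ∨ ¬P ∨ ¬P   [double negation]
= (Q ∨ P ∨ Q ∨ ¬P ∨ ¬P) ∧ (Q ∨ ¬Q ∨ ¬P ∨ ¬P ∨ ¬P) ∧ (R ∨ P ∨ Q ∨ ¬P ∨ ¬P) ∧ (R ∨ ¬Q ∨ ¬P ∨ ¬P ∨ ¬P)   [distribute ∨ over ∧]
= R ∨ ¬Q ∨ ¬P   [simplify]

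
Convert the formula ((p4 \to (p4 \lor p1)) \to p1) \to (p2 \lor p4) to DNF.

((p4 \to (p4 \lor p1)) \to p1) \to (p2 \lor p4)
≡ \lnot ((p4 \to (p4 \lor p1)) \to p1) \lor p2 \lor p4   [eliminate \to]
≡ \lnot (\lnot (p4 \to (p4 \lor p1)) \lor p1) \lor p2 \lor p4   [eliminate \to]
≡ \lnot (\lnot (\lnot p4 \lor p4 \lor p1) \lor p1) \lor p2 \lor p4   [eliminate \to]
≡ (\lnot \lnot (\lnot p4 \lor p4 \lor p1) \land \lnot p1) \lor p2 \lor p4   [De Morgan]
≡ ((\lnot p4 \lor p4 \lor p1) \land \lnot p1) \lor p2 \lor p4   [double negation]
≡ (\lnot p4 \land \lnot p1) \lor (p4 \land \lnot p1) \lor (p1 \land \lnot p1) \lor p2 \lor p4   [distribute \land over \lor]
≡ (\lnot p4 \land \lnot p1) \lor p2 \lor p4   [simplify]

(\lnot p4 \land \lnot p1) \lor p2 \lor p4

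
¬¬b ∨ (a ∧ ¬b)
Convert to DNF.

b ∨ (a ∧ ¬b)

¬¬b ∨ (a ∧ ¬b)
≡ b ∨ (a ∧ ¬b)   — double negation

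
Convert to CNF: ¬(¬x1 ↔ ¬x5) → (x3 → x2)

(x1 ∨ ¬x5 ∨ ¬x3 ∨ x2) ∧ (x5 ∨ ¬x1 ∨ ¬x3 ∨ x2)

¬(¬x1 ↔ ¬x5) → (x3 → x2)
≡ ¬¬(¬x1 ↔ ¬x5) ∨ (x3 → x2)
≡ ¬¬((¬x1 → ¬x5) ∧ (¬x5 → ¬x1)) ∨ (x3 → x2)
≡ ¬¬((¬¬x1 ∨ ¬x5) ∧ (¬x5 → ¬x1)) ∨ (x3 → x2)
≡ ¬¬((¬¬x1 ∨ ¬x5) ∧ (¬¬x5 ∨ ¬x1)) ∨ (x3 → x2)
≡ ¬¬((¬¬x1 ∨ ¬x5) ∧ (¬¬x5 ∨ ¬x1)) ∨ ¬x3 ∨ x2
≡ (¬¬x1 ∨ ¬x5) ∧ (¬¬x5 ∨ ¬x1) ∨ ¬x3 ∨ x2
≡ (x1 ∨ ¬x5) ∧ (¬¬x5 ∨ ¬x1) ∨ ¬x3 ∨ x2
≡ (x1 ∨ ¬x5) ∧ (x5 ∨ ¬x1) ∨ ¬x3 ∨ x2
≡ (x1 ∨ ¬x5 ∨ ¬x3 ∨ x2) ∧ (x5 ∨ ¬x1 ∨ ¬x3 ∨ x2)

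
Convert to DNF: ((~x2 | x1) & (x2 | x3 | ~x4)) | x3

((~x2 | x1) & (x2 | x3 | ~x4)) | x3
= (~x2 & x2) | (~x2 & x3) | (~x2 & ~x4) | (x1 & x2) | (x1 & x3) | (x1 & ~x4) | x3   [distribute & over |]
= (~x2 & ~x4) | (x1 & x2) | (x1 & ~x4) | x3   [simplify]

(~x2 & ~x4) | (x1 & x2) | (x1 & ~x4) | x3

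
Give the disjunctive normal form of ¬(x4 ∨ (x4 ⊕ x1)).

¬x4 ∧ ¬x1

¬(x4 ∨ (x4 ⊕ x1))
≡ ¬(x4 ∨ (x4 ∧ ¬x1) ∨ (¬x4 ∧ x1))   [expand ⊕]
≡ ¬x4 ∧ ¬(x4 ∧ ¬x1) ∧ ¬(¬x4 ∧ x1)   [De Morgan]
≡ ¬x4 ∧ (¬x4 ∨ ¬¬x1) ∧ ¬(¬x4 ∧ x1)   [De Morgan]
≡ ¬x4 ∧ (¬x4 ∨ x1) ∧ ¬(¬x4 ∧ x1)   [double negation]
≡ ¬x4 ∧ (¬x4 ∨ x1) ∧ (¬¬x4 ∨ ¬x1)   [De Morgan]
≡ ¬x4 ∧ (¬x4 ∨ x1) ∧ (x4 ∨ ¬x1)   [double negation]
≡ (¬x4 ∧ ¬x4 ∧ x4) ∨ (¬x4 ∧ ¬x4 ∧ ¬x1) ∨ (¬x4 ∧ x1 ∧ x4) ∨ (¬x4 ∧ x1 ∧ ¬x1)   [distribute ∧ over ∨]
≡ ¬x4 ∧ ¬x1   [simplify]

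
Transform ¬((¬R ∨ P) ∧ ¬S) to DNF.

¬((¬R ∨ P) ∧ ¬S)
≡ ¬(¬R ∨ P) ∨ ¬¬S
≡ ¬¬R ∧ ¬P ∨ ¬¬S
≡ R ∧ ¬P ∨ ¬¬S
≡ R ∧ ¬P ∨ S

R ∧ ¬P ∨ S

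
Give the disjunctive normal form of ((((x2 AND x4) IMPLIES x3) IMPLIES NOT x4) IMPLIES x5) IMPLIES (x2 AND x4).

((((x2 AND x4) IMPLIES x3) IMPLIES NOT x4) IMPLIES x5) IMPLIES (x2 AND x4)
≡ NOT ((((x2 AND x4) IMPLIES x3) IMPLIES NOT x4) IMPLIES x5) OR (x2 AND x4)   [eliminate IMPLIES]
≡ NOT (NOT (((x2 AND x4) IMPLIES x3) IMPLIES NOT x4) OR x5) OR (x2 AND x4)   [eliminate IMPLIES]
≡ NOT (NOT (NOT ((x2 AND x4) IMPLIES x3) OR NOT x4) OR x5) OR (x2 AND x4)   [eliminate IMPLIES]
≡ NOT (NOT (NOT (NOT (x2 AND x4) OR x3) OR NOT x4) OR x5) OR (x2 AND x4)   [eliminate IMPLIES]
≡ (NOT NOT (NOT (NOT (x2 AND x4) OR x3) OR NOT x4) AND NOT x5) OR (x2 AND x4)   [De Morgan]
≡ ((NOT (NOT (x2 AND x4) OR x3) OR NOT x4) AND NOT x5) OR (x2 AND x4)   [double negation]
≡ (((NOT NOT (x2 AND x4) AND NOT x3) OR NOT x4) AND NOT x5) OR (x2 AND x4)   [De Morgan]
≡ (((x2 AND x4 AND NOT x3) OR NOT x4) AND NOT x5) OR (x2 AND x4)   [double negation]
≡ (x2 AND x4 AND NOT x3 AND NOT x5) OR (NOT x4 AND NOT x5) OR (x2 AND x4)   [distribute AND over OR]
≡ (NOT x4 AND NOT x5) OR (x2 AND x4)   [simplify]

(NOT x4 AND NOT x5) OR (x2 AND x4)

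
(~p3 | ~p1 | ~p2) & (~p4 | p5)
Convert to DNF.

(~p3 & ~p4) | (~p3 & p5) | (~p1 & ~p4) | (~p1 & p5) | (~p2 & ~p4) | (~p2 & p5)

(~p3 | ~p1 | ~p2) & (~p4 | p5)
⇔ (~p3 & ~p4) | (~p3 & p5) | (~p1 & ~p4) | (~p1 & p5) | (~p2 & ~p4) | (~p2 & p5)   [distribute & over |]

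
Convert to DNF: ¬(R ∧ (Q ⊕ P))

¬(R ∧ (Q ⊕ P))
≡ ¬(R ∧ (Q ∧ ¬P ∨ ¬Q ∧ P))   — expand ⊕
≡ ¬R ∨ ¬(Q ∧ ¬P ∨ ¬Q ∧ P)   — De Morgan
≡ ¬R ∨ ¬(Q ∧ ¬P) ∧ ¬(¬Q ∧ P)   — De Morgan
≡ ¬R ∨ (¬Q ∨ ¬¬P) ∧ ¬(¬Q ∧ P)   — De Morgan
≡ ¬R ∨ (¬Q ∨ P) ∧ ¬(¬Q ∧ P)   — double negation
≡ ¬R ∨ (¬Q ∨ P) ∧ (¬¬Q ∨ ¬P)   — De Morgan
≡ ¬R ∨ (¬Q ∨ P) ∧ (Q ∨ ¬P)   — double negation
≡ ¬R ∨ ¬Q ∧ Q ∨ ¬Q ∧ ¬P ∨ P ∧ Q ∨ P ∧ ¬P   — distribute ∧ over ∨
≡ ¬R ∨ ¬Q ∧ ¬P ∨ P ∧ Q   — simplify

¬R ∨ ¬Q ∧ ¬P ∨ P ∧ Q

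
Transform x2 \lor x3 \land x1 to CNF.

(x2 \lor x3) \land (x2 \lor x1)

x2 \lor x3 \land x1
≡ (x2 \lor x3) \land (x2 \lor x1)   — distribute \lor over \land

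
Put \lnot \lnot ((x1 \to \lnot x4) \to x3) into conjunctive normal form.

\lnot \lnot ((x1 \to \lnot x4) \to x3)
≡ \lnot \lnot (\lnot (x1 \to \lnot x4) \lor x3)   [eliminate \to]
≡ \lnot \lnot (\lnot (\lnot x1 \lor \lnot x4) \lor x3)   [eliminate \to]
≡ \lnot (\lnot x1 \lor \lnot x4) \lor x3   [double negation]
≡ \lnot \lnot x1 \land \lnot \lnot x4 \lor x3   [De Morgan]
≡ x1 \land \lnot \lnot x4 \lor x3   [double negation]
≡ x1 \land x4 \lor x3   [double negation]
≡ (x1 \lor x3) \land (x4 \lor x3)   [distribute \lor over \land]

(x1 \lor x3) \land (x4 \lor x3)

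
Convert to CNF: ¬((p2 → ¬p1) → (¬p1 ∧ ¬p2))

(¬p2 ∨ ¬p1) ∧ (p1 ∨ p2)

¬((p2 → ¬p1) → (¬p1 ∧ ¬p2))
= ¬(¬(p2 → ¬p1) ∨ (¬p1 ∧ ¬p2))   — eliminate →
= ¬(¬(¬p2 ∨ ¬p1) ∨ (¬p1 ∧ ¬p2))   — eliminate →
= ¬¬(¬p2 ∨ ¬p1) ∧ ¬(¬p1 ∧ ¬p2)   — De Morgan
= (¬p2 ∨ ¬p1) ∧ ¬(¬p1 ∧ ¬p2)   — double negation
= (¬p2 ∨ ¬p1) ∧ (¬¬p1 ∨ ¬¬p2)   — De Morgan
= (¬p2 ∨ ¬p1) ∧ (p1 ∨ ¬¬p2)   — double negation
= (¬p2 ∨ ¬p1) ∧ (p1 ∨ p2)   — double negation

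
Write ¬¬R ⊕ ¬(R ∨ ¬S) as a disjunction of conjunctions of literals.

¬¬R ⊕ ¬(R ∨ ¬S)
≡ (¬¬R ∧ ¬¬(R ∨ ¬S)) ∨ (¬¬¬R ∧ ¬(R ∨ ¬S))   — expand ⊕
≡ (R ∧ ¬¬(R ∨ ¬S)) ∨ (¬¬¬R ∧ ¬(R ∨ ¬S))   — double negation
≡ (R ∧ (R ∨ ¬S)) ∨ (¬¬¬R ∧ ¬(R ∨ ¬S))   — double negation
≡ (R ∧ (R ∨ ¬S)) ∨ (¬R ∧ ¬(R ∨ ¬S))   — double negation
≡ (R ∧ (R ∨ ¬S)) ∨ (¬R ∧ ¬R ∧ ¬¬S)   — De Morgan
≡ (R ∧ (R ∨ ¬S)) ∨ (¬R ∧ ¬R ∧ S)   — double negation
≡ (R ∧ R) ∨ (R ∧ ¬S) ∨ (¬R ∧ ¬R ∧ S)   — distribute ∧ over ∨
≡ R ∨ (¬R ∧ S)   — simplify

R ∨ (¬R ∧ S)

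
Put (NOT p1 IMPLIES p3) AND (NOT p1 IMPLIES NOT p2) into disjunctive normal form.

p1 OR (p3 AND NOT p2)

(NOT p1 IMPLIES p3) AND (NOT p1 IMPLIES NOT p2)
⇔ (NOT NOT p1 OR p3) AND (NOT p1 IMPLIES NOT p2)
⇔ (NOT NOT p1 OR p3) AND (NOT NOT p1 OR NOT p2)
⇔ (p1 OR p3) AND (NOT NOT p1 OR NOT p2)
⇔ (p1 OR p3) AND (p1 OR NOT p2)
⇔ (p1 AND p1) OR (p1 AND NOT p2) OR (p3 AND p1) OR (p3 AND NOT p2)
⇔ p1 OR (p3 AND NOT p2)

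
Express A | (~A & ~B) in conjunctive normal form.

A | (~A & ~B)
≡ (A | ~A) & (A | ~B)   (distribute | over &)
≡ A | ~B   (simplify)

A | ~B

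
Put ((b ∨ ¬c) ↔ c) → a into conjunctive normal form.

¬c ∨ ¬b ∨ a

((b ∨ ¬c) ↔ c) → a
⇔ ¬((b ∨ ¬c) ↔ c) ∨ a   [eliminate →]
⇔ ¬(((b ∨ ¬c) → c) ∧ (c → (b ∨ ¬c))) ∨ a   [eliminate ↔]
⇔ ¬((¬(b ∨ ¬c) ∨ c) ∧ (c → (b ∨ ¬c))) ∨ a   [eliminate →]
⇔ ¬((¬(b ∨ ¬c) ∨ c) ∧ (¬c ∨ b ∨ ¬c)) ∨ a   [eliminate →]
⇔ ¬(¬(b ∨ ¬c) ∨ c) ∨ ¬(¬c ∨ b ∨ ¬c) ∨ a   [De Morgan]
⇔ (¬¬(b ∨ ¬c) ∧ ¬c) ∨ ¬(¬c ∨ b ∨ ¬c) ∨ a   [De Morgan]
⇔ ((b ∨ ¬c) ∧ ¬c) ∨ ¬(¬c ∨ b ∨ ¬c) ∨ a   [double negation]
⇔ ((b ∨ ¬c) ∧ ¬c) ∨ (¬¬c ∧ ¬b ∧ ¬¬c) ∨ a   [De Morgan]
⇔ ((b ∨ ¬c) ∧ ¬c) ∨ (c ∧ ¬b ∧ ¬¬c) ∨ a   [double negation]
⇔ ((b ∨ ¬c) ∧ ¬c) ∨ (c ∧ ¬b ∧ c) ∨ a   [double negation]
⇔ (b ∨ ¬c ∨ c ∨ a) ∧ (b ∨ ¬c ∨ ¬b ∨ a) ∧ (b ∨ ¬c ∨ c ∨ a) ∧ (¬c ∨ c ∨ a) ∧ (¬c ∨ ¬b ∨ a) ∧ (¬c ∨ c ∨ a)   [distribute ∨ over ∧]
⇔ ¬c ∨ ¬b ∨ a   [simplify]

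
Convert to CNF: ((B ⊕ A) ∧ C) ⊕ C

C ∧ (¬B ∨ A ∨ ¬C) ∧ (¬A ∨ B ∨ ¬C)

((B ⊕ A) ∧ C) ⊕ C
= (((B ⊕ A) ∧ C) ∨ C) ∧ ¬((B ⊕ A) ∧ C ∧ C)   — expand ⊕
= (((B ∨ A) ∧ ¬(B ∧ A) ∧ C) ∨ C) ∧ ¬((B ⊕ A) ∧ C ∧ C)   — expand ⊕
= (((B ∨ A) ∧ ¬(B ∧ A) ∧ C) ∨ C) ∧ ¬((B ∨ A) ∧ ¬(B ∧ A) ∧ C ∧ C)   — expand ⊕
= (((B ∨ A) ∧ (¬B ∨ ¬A) ∧ C) ∨ C) ∧ ¬((B ∨ A) ∧ ¬(B ∧ A) ∧ C ∧ C)   — De Morgan
= (((B ∨ A) ∧ (¬B ∨ ¬A) ∧ C) ∨ C) ∧ (¬(B ∨ A) ∨ ¬¬(B ∧ A) ∨ ¬C ∨ ¬C)   — De Morgan
= (((B ∨ A) ∧ (¬B ∨ ¬A) ∧ C) ∨ C) ∧ ((¬B ∧ ¬A) ∨ ¬¬(B ∧ A) ∨ ¬C ∨ ¬C)   — De Morgan
= (((B ∨ A) ∧ (¬B ∨ ¬A) ∧ C) ∨ C) ∧ ((¬B ∧ ¬A) ∨ (B ∧ A) ∨ ¬C ∨ ¬C)   — double negation
= (B ∨ A ∨ C) ∧ (¬B ∨ ¬A ∨ C) ∧ (C ∨ C) ∧ (¬B ∨ B ∨ ¬C ∨ ¬C) ∧ (¬B ∨ A ∨ ¬C ∨ ¬C) ∧ (¬A ∨ B ∨ ¬C ∨ ¬C) ∧ (¬A ∨ A ∨ ¬C ∨ ¬C)   — distribute ∨ over ∧
= C ∧ (¬B ∨ A ∨ ¬C) ∧ (¬A ∨ B ∨ ¬C)   — simplify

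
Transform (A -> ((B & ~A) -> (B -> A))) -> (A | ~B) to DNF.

(A -> ((B & ~A) -> (B -> A))) -> (A | ~B)
≡ ~(A -> ((B & ~A) -> (B -> A))) | A | ~B   [eliminate ->]
≡ ~(~A | ((B & ~A) -> (B -> A))) | A | ~B   [eliminate ->]
≡ ~(~A | ~(B & ~A) | (B -> A)) | A | ~B   [eliminate ->]
≡ ~(~A | ~(B & ~A) | ~B | A) | A | ~B   [eliminate ->]
≡ (~~A & ~~(B & ~A) & ~~B & ~A) | A | ~B   [De Morgan]
≡ (A & ~~(B & ~A) & ~~B & ~A) | A | ~B   [double negation]
≡ (A & B & ~A & ~~B & ~A) | A | ~B   [double negation]
≡ (A & B & ~A & B & ~A) | A | ~B   [double negation]
≡ A | ~B   [simplify]

A | ~B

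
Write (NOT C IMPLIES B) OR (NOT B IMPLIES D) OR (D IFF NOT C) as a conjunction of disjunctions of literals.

(NOT C IMPLIES B) OR (NOT B IMPLIES D) OR (D IFF NOT C)
⇔ NOT NOT C OR B OR (NOT B IMPLIES D) OR (D IFF NOT C)   [eliminate IMPLIES]
⇔ NOT NOT C OR B OR NOT NOT B OR D OR (D IFF NOT C)   [eliminate IMPLIES]
⇔ NOT NOT C OR B OR NOT NOT B OR D OR ((D IMPLIES NOT C) AND (NOT C IMPLIES D))   [eliminate IFF]
⇔ NOT NOT C OR B OR NOT NOT B OR D OR ((NOT D OR NOT C) AND (NOT C IMPLIES D))   [eliminate IMPLIES]
⇔ NOT NOT C OR B OR NOT NOT B OR D OR ((NOT D OR NOT C) AND (NOT NOT C OR D))   [eliminate IMPLIES]
⇔ C OR B OR NOT NOT B OR D OR ((NOT D OR NOT C) AND (NOT NOT C OR D))   [double negation]
⇔ C OR B OR B OR D OR ((NOT D OR NOT C) AND (NOT NOT C OR D))   [double negation]
⇔ C OR B OR B OR D OR ((NOT D OR NOT C) AND (C OR D))   [double negation]
⇔ (C OR B OR B OR D OR NOT D OR NOT C) AND (C OR B OR B OR D OR C OR D)   [distribute OR over AND]
⇔ C OR B OR D   [simplify]

C OR B OR D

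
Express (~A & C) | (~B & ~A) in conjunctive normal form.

~A & (C | ~B)

(~A & C) | (~B & ~A)
= (~A | ~B) & (~A | ~A) & (C | ~B) & (C | ~A)   — distribute | over &
= ~A & (C | ~B)   — simplify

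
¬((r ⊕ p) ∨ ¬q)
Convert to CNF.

¬((r ⊕ p) ∨ ¬q)
= ¬(((r ∨ p) ∧ ¬(r ∧ p)) ∨ ¬q)   — expand ⊕
= ¬((r ∨ p) ∧ ¬(r ∧ p)) ∧ ¬¬q   — De Morgan
= (¬(r ∨ p) ∨ ¬¬(r ∧ p)) ∧ ¬¬q   — De Morgan
= ((¬r ∧ ¬p) ∨ ¬¬(r ∧ p)) ∧ ¬¬q   — De Morgan
= ((¬r ∧ ¬p) ∨ (r ∧ p)) ∧ ¬¬q   — double negation
= ((¬r ∧ ¬p) ∨ (r ∧ p)) ∧ q   — double negation
= (¬r ∨ r) ∧ (¬r ∨ p) ∧ (¬p ∨ r) ∧ (¬p ∨ p) ∧ q   — distribute ∨ over ∧
= (¬r ∨ p) ∧ (¬p ∨ r) ∧ q   — simplify

(¬r ∨ p) ∧ (¬p ∨ r) ∧ q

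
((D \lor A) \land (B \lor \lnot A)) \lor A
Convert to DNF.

((D \lor A) \land (B \lor \lnot A)) \lor A
⇔ (D \land B) \lor (D \land \lnot A) \lor (A \land B) \lor (A \land \lnot A) \lor A   [distribute \land over \lor]
⇔ (D \land B) \lor (D \land \lnot A) \lor A   [simplify]

(D \land B) \lor (D \land \lnot A) \lor A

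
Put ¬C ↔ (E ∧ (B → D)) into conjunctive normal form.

¬C ↔ (E ∧ (B → D))
≡ (¬C → (E ∧ (B → D))) ∧ ((E ∧ (B → D)) → ¬C)   [eliminate ↔]
≡ (¬¬C ∨ (E ∧ (B → D))) ∧ ((E ∧ (B → D)) → ¬C)   [eliminate →]
≡ (¬¬C ∨ (E ∧ (¬B ∨ D))) ∧ ((E ∧ (B → D)) → ¬C)   [eliminate →]
≡ (¬¬C ∨ (E ∧ (¬B ∨ D))) ∧ (¬(E ∧ (B → D)) ∨ ¬C)   [eliminate →]
≡ (¬¬C ∨ (E ∧ (¬B ∨ D))) ∧ (¬(E ∧ (¬B ∨ D)) ∨ ¬C)   [eliminate →]
≡ (C ∨ (E ∧ (¬B ∨ D))) ∧ (¬(E ∧ (¬B ∨ D)) ∨ ¬C)   [double negation]
≡ (C ∨ (E ∧ (¬B ∨ D))) ∧ (¬E ∨ ¬(¬B ∨ D) ∨ ¬C)   [De Morgan]
≡ (C ∨ (E ∧ (¬B ∨ D))) ∧ (¬E ∨ (¬¬B ∧ ¬D) ∨ ¬C)   [De Morgan]
≡ (C ∨ (E ∧ (¬B ∨ D))) ∧ (¬E ∨ (B ∧ ¬D) ∨ ¬C)   [double negation]
≡ (C ∨ E) ∧ (C ∨ ¬B ∨ D) ∧ (¬E ∨ B ∨ ¬C) ∧ (¬E ∨ ¬D ∨ ¬C)   [distribute ∨ over ∧]

(C ∨ E) ∧ (C ∨ ¬B ∨ D) ∧ (¬E ∨ B ∨ ¬C) ∧ (¬E ∨ ¬D ∨ ¬C)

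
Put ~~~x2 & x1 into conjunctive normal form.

~~~x2 & x1
= ~x2 & x1   (double negation)

~x2 & x1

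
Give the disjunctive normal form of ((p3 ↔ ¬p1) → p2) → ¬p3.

¬p1 ∧ p3 ∧ ¬p2 ∨ ¬p3

((p3 ↔ ¬p1) → p2) → ¬p3
≡ ¬((p3 ↔ ¬p1) → p2) ∨ ¬p3   [eliminate →]
≡ ¬(¬(p3 ↔ ¬p1) ∨ p2) ∨ ¬p3   [eliminate →]
≡ ¬(¬((p3 → ¬p1) ∧ (¬p1 → p3)) ∨ p2) ∨ ¬p3   [eliminate ↔]
≡ ¬(¬((¬p3 ∨ ¬p1) ∧ (¬p1 → p3)) ∨ p2) ∨ ¬p3   [eliminate →]
≡ ¬(¬((¬p3 ∨ ¬p1) ∧ (¬¬p1 ∨ p3)) ∨ p2) ∨ ¬p3   [eliminate →]
≡ ¬¬((¬p3 ∨ ¬p1) ∧ (¬¬p1 ∨ p3)) ∧ ¬p2 ∨ ¬p3   [De Morgan]
≡ (¬p3 ∨ ¬p1) ∧ (¬¬p1 ∨ p3) ∧ ¬p2 ∨ ¬p3   [double negation]
≡ (¬p3 ∨ ¬p1) ∧ (p1 ∨ p3) ∧ ¬p2 ∨ ¬p3   [double negation]
≡ ¬p3 ∧ p1 ∧ ¬p2 ∨ ¬p3 ∧ p3 ∧ ¬p2 ∨ ¬p1 ∧ p1 ∧ ¬p2 ∨ ¬p1 ∧ p3 ∧ ¬p2 ∨ ¬p3   [distribute ∧ over ∨]
≡ ¬p1 ∧ p3 ∧ ¬p2 ∨ ¬p3   [simplify]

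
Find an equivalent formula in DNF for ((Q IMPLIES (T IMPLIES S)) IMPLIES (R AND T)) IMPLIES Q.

(NOT Q AND NOT R) OR NOT T OR (S AND NOT R) OR Q

((Q IMPLIES (T IMPLIES S)) IMPLIES (R AND T)) IMPLIES Q
≡ NOT ((Q IMPLIES (T IMPLIES S)) IMPLIES (R AND T)) OR Q   — eliminate IMPLIES
≡ NOT (NOT (Q IMPLIES (T IMPLIES S)) OR (R AND T)) OR Q   — eliminate IMPLIES
≡ NOT (NOT (NOT Q OR (T IMPLIES S)) OR (R AND T)) OR Q   — eliminate IMPLIES
≡ NOT (NOT (NOT Q OR NOT T OR S) OR (R AND T)) OR Q   — eliminate IMPLIES
≡ (NOT NOT (NOT Q OR NOT T OR S) AND NOT (R AND T)) OR Q   — De Morgan
≡ ((NOT Q OR NOT T OR S) AND NOT (R AND T)) OR Q   — double negation
≡ ((NOT Q OR NOT T OR S) AND (NOT R OR NOT T)) OR Q   — De Morgan
≡ (NOT Q AND NOT R) OR (NOT Q AND NOT T) OR (NOT T AND NOT R) OR (NOT T AND NOT T) OR (S AND NOT R) OR (S AND NOT T) OR Q   — distribute AND over OR
≡ (NOT Q AND NOT R) OR NOT T OR (S AND NOT R) OR Q   — simplify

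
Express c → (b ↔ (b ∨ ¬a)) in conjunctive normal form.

¬c ∨ a ∨ b

c → (b ↔ (b ∨ ¬a))
= ¬c ∨ (b ↔ (b ∨ ¬a))   [eliminate →]
= ¬c ∨ ((b → (b ∨ ¬a)) ∧ ((b ∨ ¬a) → b))   [eliminate ↔]
= ¬c ∨ ((¬b ∨ b ∨ ¬a) ∧ ((b ∨ ¬a) → b))   [eliminate →]
= ¬c ∨ ((¬b ∨ b ∨ ¬a) ∧ (¬(b ∨ ¬a) ∨ b))   [eliminate →]
= ¬c ∨ ((¬b ∨ b ∨ ¬a) ∧ ((¬b ∧ ¬¬a) ∨ b))   [De Morgan]
= ¬c ∨ ((¬b ∨ b ∨ ¬a) ∧ ((¬b ∧ a) ∨ b))   [double negation]
= (¬c ∨ ¬b ∨ b ∨ ¬a) ∧ (¬c ∨ ¬b ∨ b) ∧ (¬c ∨ a ∨ b)   [distribute ∨ over ∧]
= ¬c ∨ a ∨ b   [simplify]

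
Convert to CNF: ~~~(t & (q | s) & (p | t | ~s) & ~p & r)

(~t | ~q | p | ~r) & (~t | ~s | p | ~r)

~~~(t & (q | s) & (p | t | ~s) & ~p & r)
≡ ~(t & (q | s) & (p | t | ~s) & ~p & r)   — double negation
≡ ~t | ~(q | s) | ~(p | t | ~s) | ~~p | ~r   — De Morgan
≡ ~t | (~q & ~s) | ~(p | t | ~s) | ~~p | ~r   — De Morgan
≡ ~t | (~q & ~s) | (~p & ~t & ~~s) | ~~p | ~r   — De Morgan
≡ ~t | (~q & ~s) | (~p & ~t & s) | ~~p | ~r   — double negation
≡ ~t | (~q & ~s) | (~p & ~t & s) | p | ~r   — double negation
≡ (~t | ~q | ~p | p | ~r) & (~t | ~q | ~t | p | ~r) & (~t | ~q | s | p | ~r) & (~t | ~s | ~p | p | ~r) & (~t | ~s | ~t | p | ~r) & (~t | ~s | s | p | ~r)   — distribute | over &
≡ (~t | ~q | p | ~r) & (~t | ~s | p | ~r)   — simplify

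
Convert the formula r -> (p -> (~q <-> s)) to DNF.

r -> (p -> (~q <-> s))
= ~r | (p -> (~q <-> s))   (eliminate ->)
= ~r | ~p | (~q <-> s)   (eliminate ->)
= ~r | ~p | ((~q -> s) & (s -> ~q))   (eliminate <->)
= ~r | ~p | ((~~q | s) & (s -> ~q))   (eliminate ->)
= ~r | ~p | ((~~q | s) & (~s | ~q))   (eliminate ->)
= ~r | ~p | ((q | s) & (~s | ~q))   (double negation)
= ~r | ~p | (q & ~s) | (q & ~q) | (s & ~s) | (s & ~q)   (distribute & over |)
= ~r | ~p | (q & ~s) | (s & ~q)   (simplify)

~r | ~p | (q & ~s) | (s & ~q)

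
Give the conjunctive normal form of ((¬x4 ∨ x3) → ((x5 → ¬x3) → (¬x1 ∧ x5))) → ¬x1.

((¬x4 ∨ x3) → ((x5 → ¬x3) → (¬x1 ∧ x5))) → ¬x1
= ¬((¬x4 ∨ x3) → ((x5 → ¬x3) → (¬x1 ∧ x5))) ∨ ¬x1   (eliminate →)
= ¬(¬(¬x4 ∨ x3) ∨ ((x5 → ¬x3) → (¬x1 ∧ x5))) ∨ ¬x1   (eliminate →)
= ¬(¬(¬x4 ∨ x3) ∨ ¬(x5 → ¬x3) ∨ (¬x1 ∧ x5)) ∨ ¬x1   (eliminate →)
= ¬(¬(¬x4 ∨ x3) ∨ ¬(¬x5 ∨ ¬x3) ∨ (¬x1 ∧ x5)) ∨ ¬x1   (eliminate →)
= (¬¬(¬x4 ∨ x3) ∧ ¬¬(¬x5 ∨ ¬x3) ∧ ¬(¬x1 ∧ x5)) ∨ ¬x1   (De Morgan)
= ((¬x4 ∨ x3) ∧ ¬¬(¬x5 ∨ ¬x3) ∧ ¬(¬x1 ∧ x5)) ∨ ¬x1   (double negation)
= ((¬x4 ∨ x3) ∧ (¬x5 ∨ ¬x3) ∧ ¬(¬x1 ∧ x5)) ∨ ¬x1   (double negation)
= ((¬x4 ∨ x3) ∧ (¬x5 ∨ ¬x3) ∧ (¬¬x1 ∨ ¬x5)) ∨ ¬x1   (De Morgan)
= ((¬x4 ∨ x3) ∧ (¬x5 ∨ ¬x3) ∧ (x1 ∨ ¬x5)) ∨ ¬x1   (double negation)
= (¬x4 ∨ x3 ∨ ¬x1) ∧ (¬x5 ∨ ¬x3 ∨ ¬x1) ∧ (x1 ∨ ¬x5 ∨ ¬x1)   (distribute ∨ over ∧)
= (¬x4 ∨ x3 ∨ ¬x1) ∧ (¬x5 ∨ ¬x3 ∨ ¬x1)   (simplify)

(¬x4 ∨ x3 ∨ ¬x1) ∧ (¬x5 ∨ ¬x3 ∨ ¬x1)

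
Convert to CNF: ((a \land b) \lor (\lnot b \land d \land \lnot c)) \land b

((a \land b) \lor (\lnot b \land d \land \lnot c)) \land b
= (a \lor \lnot b) \land (a \lor d) \land (a \lor \lnot c) \land (b \lor \lnot b) \land (b \lor d) \land (b \lor \lnot c) \land b   [distribute \lor over \land]
= (a \lor \lnot b) \land (a \lor d) \land (a \lor \lnot c) \land b   [simplify]

(a \lor \lnot b) \land (a \lor d) \land (a \lor \lnot c) \land b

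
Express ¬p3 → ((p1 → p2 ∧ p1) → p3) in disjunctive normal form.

p3 ∨ p1 ∧ ¬p2

¬p3 → ((p1 → p2 ∧ p1) → p3)
⇔ ¬¬p3 ∨ ((p1 → p2 ∧ p1) → p3)   — eliminate →
⇔ ¬¬p3 ∨ ¬(p1 → p2 ∧ p1) ∨ p3   — eliminate →
⇔ ¬¬p3 ∨ ¬(¬p1 ∨ p2 ∧ p1) ∨ p3   — eliminate →
⇔ p3 ∨ ¬(¬p1 ∨ p2 ∧ p1) ∨ p3   — double negation
⇔ p3 ∨ ¬¬p1 ∧ ¬(p2 ∧ p1) ∨ p3   — De Morgan
⇔ p3 ∨ p1 ∧ ¬(p2 ∧ p1) ∨ p3   — double negation
⇔ p3 ∨ p1 ∧ (¬p2 ∨ ¬p1) ∨ p3   — De Morgan
⇔ p3 ∨ p1 ∧ ¬p2 ∨ p1 ∧ ¬p1 ∨ p3   — distribute ∧ over ∨
⇔ p3 ∨ p1 ∧ ¬p2   — simplify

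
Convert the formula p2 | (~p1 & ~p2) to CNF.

p2 | ~p1

p2 | (~p1 & ~p2)
= (p2 | ~p1) & (p2 | ~p2)   — distribute | over &
= p2 | ~p1   — simplify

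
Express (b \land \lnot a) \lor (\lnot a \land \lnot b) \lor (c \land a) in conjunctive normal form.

(b \land \lnot a) \lor (\lnot a \land \lnot b) \lor (c \land a)
= (b \lor \lnot a \lor c) \land (b \lor \lnot a \lor a) \land (b \lor \lnot b \lor c) \land (b \lor \lnot b \lor a) \land (\lnot a \lor \lnot a \lor c) \land (\lnot a \lor \lnot a \lor a) \land (\lnot a \lor \lnot b \lor c) \land (\lnot a \lor \lnot b \lor a)   (distribute \lor over \land)
= \lnot a \lor c   (simplify)

\lnot a \lor c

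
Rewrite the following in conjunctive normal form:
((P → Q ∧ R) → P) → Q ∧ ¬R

((P → Q ∧ R) → P) → Q ∧ ¬R
= ¬((P → Q ∧ R) → P) ∨ Q ∧ ¬R   — eliminate →
= ¬(¬(P → Q ∧ R) ∨ P) ∨ Q ∧ ¬R   — eliminate →
= ¬(¬(¬P ∨ Q ∧ R) ∨ P) ∨ Q ∧ ¬R   — eliminate →
= ¬¬(¬P ∨ Q ∧ R) ∧ ¬P ∨ Q ∧ ¬R   — De Morgan
= (¬P ∨ Q ∧ R) ∧ ¬P ∨ Q ∧ ¬R   — double negation
= (¬P ∨ Q ∨ Q) ∧ (¬P ∨ Q ∨ ¬R) ∧ (¬P ∨ R ∨ Q) ∧ (¬P ∨ R ∨ ¬R) ∧ (¬P ∨ Q) ∧ (¬P ∨ ¬R)   — distribute ∨ over ∧
= (¬P ∨ Q) ∧ (¬P ∨ ¬R)   — simplify

(¬P ∨ Q) ∧ (¬P ∨ ¬R)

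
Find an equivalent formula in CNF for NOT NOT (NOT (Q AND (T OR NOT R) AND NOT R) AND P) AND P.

(NOT Q OR R) AND P

NOT NOT (NOT (Q AND (T OR NOT R) AND NOT R) AND P) AND P
= NOT (Q AND (T OR NOT R) AND NOT R) AND P AND P   [double negation]
= (NOT Q OR NOT (T OR NOT R) OR NOT NOT R) AND P AND P   [De Morgan]
= (NOT Q OR (NOT T AND NOT NOT R) OR NOT NOT R) AND P AND P   [De Morgan]
= (NOT Q OR (NOT T AND R) OR NOT NOT R) AND P AND P   [double negation]
= (NOT Q OR (NOT T AND R) OR R) AND P AND P   [double negation]
= (NOT Q OR NOT T OR R) AND (NOT Q OR R OR R) AND P AND P   [distribute OR over AND]
= (NOT Q OR R) AND P   [simplify]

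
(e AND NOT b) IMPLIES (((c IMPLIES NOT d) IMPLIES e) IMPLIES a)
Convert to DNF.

NOT e OR b OR a

(e AND NOT b) IMPLIES (((c IMPLIES NOT d) IMPLIES e) IMPLIES a)
≡ NOT (e AND NOT b) OR (((c IMPLIES NOT d) IMPLIES e) IMPLIES a)
≡ NOT (e AND NOT b) OR NOT ((c IMPLIES NOT d) IMPLIES e) OR a
≡ NOT (e AND NOT b) OR NOT (NOT (c IMPLIES NOT d) OR e) OR a
≡ NOT (e AND NOT b) OR NOT (NOT (NOT c OR NOT d) OR e) OR a
≡ NOT e OR NOT NOT b OR NOT (NOT (NOT c OR NOT d) OR e) OR a
≡ NOT e OR b OR NOT (NOT (NOT c OR NOT d) OR e) OR a
≡ NOT e OR b OR (NOT NOT (NOT c OR NOT d) AND NOT e) OR a
≡ NOT e OR b OR ((NOT c OR NOT d) AND NOT e) OR a
≡ NOT e OR b OR (NOT c AND NOT e) OR (NOT d AND NOT e) OR a
≡ NOT e OR b OR a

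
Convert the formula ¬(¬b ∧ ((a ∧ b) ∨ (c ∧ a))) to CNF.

¬(¬b ∧ ((a ∧ b) ∨ (c ∧ a)))
≡ ¬¬b ∨ ¬((a ∧ b) ∨ (c ∧ a))   — De Morgan
≡ b ∨ ¬((a ∧ b) ∨ (c ∧ a))   — double negation
≡ b ∨ (¬(a ∧ b) ∧ ¬(c ∧ a))   — De Morgan
≡ b ∨ ((¬a ∨ ¬b) ∧ ¬(c ∧ a))   — De Morgan
≡ b ∨ ((¬a ∨ ¬b) ∧ (¬c ∨ ¬a))   — De Morgan
≡ (b ∨ ¬a ∨ ¬b) ∧ (b ∨ ¬c ∨ ¬a)   — distribute ∨ over ∧
≡ b ∨ ¬c ∨ ¬a   — simplify

b ∨ ¬c ∨ ¬a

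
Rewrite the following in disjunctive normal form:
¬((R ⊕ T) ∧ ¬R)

¬((R ⊕ T) ∧ ¬R)
= ¬(((R ∧ ¬T) ∨ (¬R ∧ T)) ∧ ¬R)   (expand ⊕)
= ¬((R ∧ ¬T) ∨ (¬R ∧ T)) ∨ ¬¬R   (De Morgan)
= (¬(R ∧ ¬T) ∧ ¬(¬R ∧ T)) ∨ ¬¬R   (De Morgan)
= ((¬R ∨ ¬¬T) ∧ ¬(¬R ∧ T)) ∨ ¬¬R   (De Morgan)
= ((¬R ∨ T) ∧ ¬(¬R ∧ T)) ∨ ¬¬R   (double negation)
= ((¬R ∨ T) ∧ (¬¬R ∨ ¬T)) ∨ ¬¬R   (De Morgan)
= ((¬R ∨ T) ∧ (R ∨ ¬T)) ∨ ¬¬R   (double negation)
= ((¬R ∨ T) ∧ (R ∨ ¬T)) ∨ R   (double negation)
= (¬R ∧ R) ∨ (¬R ∧ ¬T) ∨ (T ∧ R) ∨ (T ∧ ¬T) ∨ R   (distribute ∧ over ∨)
= (¬R ∧ ¬T) ∨ R   (simplify)

(¬R ∧ ¬T) ∨ R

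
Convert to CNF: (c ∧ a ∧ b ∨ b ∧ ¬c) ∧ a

(c ∧ a ∧ b ∨ b ∧ ¬c) ∧ a
= (c ∨ b) ∧ (c ∨ ¬c) ∧ (a ∨ b) ∧ (a ∨ ¬c) ∧ (b ∨ b) ∧ (b ∨ ¬c) ∧ a
= b ∧ a

b ∧ a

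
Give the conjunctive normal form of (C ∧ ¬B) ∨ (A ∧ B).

(C ∧ ¬B) ∨ (A ∧ B)
≡ (C ∨ A) ∧ (C ∨ B) ∧ (¬B ∨ A) ∧ (¬B ∨ B)   (distribute ∨ over ∧)
≡ (C ∨ A) ∧ (C ∨ B) ∧ (¬B ∨ A)   (simplify)

(C ∨ A) ∧ (C ∨ B) ∧ (¬B ∨ A)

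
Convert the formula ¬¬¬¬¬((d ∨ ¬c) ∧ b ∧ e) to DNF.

¬¬¬¬¬((d ∨ ¬c) ∧ b ∧ e)
= ¬¬¬((d ∨ ¬c) ∧ b ∧ e)
= ¬((d ∨ ¬c) ∧ b ∧ e)
= ¬(d ∨ ¬c) ∨ ¬b ∨ ¬e
= (¬d ∧ ¬¬c) ∨ ¬b ∨ ¬e
= (¬d ∧ c) ∨ ¬b ∨ ¬e

(¬d ∧ c) ∨ ¬b ∨ ¬e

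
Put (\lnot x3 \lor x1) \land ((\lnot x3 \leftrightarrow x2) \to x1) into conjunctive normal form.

(\lnot x3 \lor x1) \land ((\lnot x3 \leftrightarrow x2) \to x1)
≡ (\lnot x3 \lor x1) \land (\lnot (\lnot x3 \leftrightarrow x2) \lor x1)   [eliminate \to]
≡ (\lnot x3 \lor x1) \land (\lnot ((\lnot x3 \to x2) \land (x2 \to \lnot x3)) \lor x1)   [eliminate \leftrightarrow]
≡ (\lnot x3 \lor x1) \land (\lnot ((\lnot \lnot x3 \lor x2) \land (x2 \to \lnot x3)) \lor x1)   [eliminate \to]
≡ (\lnot x3 \lor x1) \land (\lnot ((\lnot \lnot x3 \lor x2) \land (\lnot x2 \lor \lnot x3)) \lor x1)   [eliminate \to]
≡ (\lnot x3 \lor x1) \land (\lnot (\lnot \lnot x3 \lor x2) \lor \lnot (\lnot x2 \lor \lnot x3) \lor x1)   [De Morgan]
≡ (\lnot x3 \lor x1) \land ((\lnot \lnot \lnot x3 \land \lnot x2) \lor \lnot (\lnot x2 \lor \lnot x3) \lor x1)   [De Morgan]
≡ (\lnot x3 \lor x1) \land ((\lnot x3 \land \lnot x2) \lor \lnot (\lnot x2 \lor \lnot x3) \lor x1)   [double negation]
≡ (\lnot x3 \lor x1) \land ((\lnot x3 \land \lnot x2) \lor (\lnot \lnot x2 \land \lnot \lnot x3) \lor x1)   [De Morgan]
≡ (\lnot x3 \lor x1) \land ((\lnot x3 \land \lnot x2) \lor (x2 \land \lnot \lnot x3) \lor x1)   [double negation]
≡ (\lnot x3 \lor x1) \land ((\lnot x3 \land \lnot x2) \lor (x2 \land x3) \lor x1)   [double negation]
≡ (\lnot x3 \lor x1) \land (\lnot x3 \lor x2 \lor x1) \land (\lnot x3 \lor x3 \lor x1) \land (\lnot x2 \lor x2 \lor x1) \land (\lnot x2 \lor x3 \lor x1)   [distribute \lor over \land]
≡ (\lnot x3 \lor x1) \land (\lnot x2 \lor x3 \lor x1)   [simplify]

(\lnot x3 \lor x1) \land (\lnot x2 \lor x3 \lor x1)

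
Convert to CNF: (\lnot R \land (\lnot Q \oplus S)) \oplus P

(\lnot R \land (\lnot Q \oplus S)) \oplus P
= ((\lnot R \land (\lnot Q \oplus S)) \lor P) \land \lnot (\lnot R \land (\lnot Q \oplus S) \land P)   — expand \oplus
= ((\lnot R \land (\lnot Q \lor S) \land \lnot (\lnot Q \land S)) \lor P) \land \lnot (\lnot R \land (\lnot Q \oplus S) \land P)   — expand \oplus
= ((\lnot R \land (\lnot Q \lor S) \land \lnot (\lnot Q \land S)) \lor P) \land \lnot (\lnot R \land (\lnot Q \lor S) \land \lnot (\lnot Q \land S) \land P)   — expand \oplus
= ((\lnot R \land (\lnot Q \lor S) \land (\lnot \lnot Q \lor \lnot S)) \lor P) \land \lnot (\lnot R \land (\lnot Q \lor S) \land \lnot (\lnot Q \land S) \land P)   — De Morgan
= ((\lnot R \land (\lnot Q \lor S) \land (Q \lor \lnot S)) \lor P) \land \lnot (\lnot R \land (\lnot Q \lor S) \land \lnot (\lnot Q \land S) \land P)   — double negation
= ((\lnot R \land (\lnot Q \lor S) \land (Q \lor \lnot S)) \lor P) \land (\lnot \lnot R \lor \lnot (\lnot Q \lor S) \lor \lnot \lnot (\lnot Q \land S) \lor \lnot P)   — De Morgan
= ((\lnot R \land (\lnot Q \lor S) \land (Q \lor \lnot S)) \lor P) \land (R \lor \lnot (\lnot Q \lor S) \lor \lnot \lnot (\lnot Q \land S) \lor \lnot P)   — double negation
= ((\lnot R \land (\lnot Q \lor S) \land (Q \lor \lnot S)) \lor P) \land (R \lor (\lnot \lnot Q \land \lnot S) \lor \lnot \lnot (\lnot Q \land S) \lor \lnot P)   — De Morgan
= ((\lnot R \land (\lnot Q \lor S) \land (Q \lor \lnot S)) \lor P) \land (R \lor (Q \land \lnot S) \lor \lnot \lnot (\lnot Q \land S) \lor \lnot P)   — double negation
= ((\lnot R \land (\lnot Q \lor S) \land (Q \lor \lnot S)) \lor P) \land (R \lor (Q \land \lnot S) \lor (\lnot Q \land S) \lor \lnot P)   — double negation
= (\lnot R \lor P) \land (\lnot Q \lor S \lor P) \land (Q \lor \lnot S \lor P) \land (R \lor Q \lor \lnot Q \lor \lnot P) \land (R \lor Q \lor S \lor \lnot P) \land (R \lor \lnot S \lor \lnot Q \lor \lnot P) \land (R \lor \lnot S \lor S \lor \lnot P)   — distribute \lor over \land
= (\lnot R \lor P) \land (\lnot Q \lor S \lor P) \land (Q \lor \lnot S \lor P) \land (R \lor Q \lor S \lor \lnot P) \land (R \lor \lnot S \lor \lnot Q \lor \lnot P)   — simplify

(\lnot R \lor P) \land (\lnot Q \lor S \lor P) \land (Q \lor \lnot S \lor P) \land (R \lor Q \lor S \lor \lnot P) \land (R \lor \lnot S \lor \lnot Q \lor \lnot P)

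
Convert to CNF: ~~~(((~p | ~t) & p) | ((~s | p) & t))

(t | ~p) & (s | ~t) & (~p | ~t)

~~~(((~p | ~t) & p) | ((~s | p) & t))
⇔ ~(((~p | ~t) & p) | ((~s | p) & t))   [double negation]
⇔ ~((~p | ~t) & p) & ~((~s | p) & t)   [De Morgan]
⇔ (~(~p | ~t) | ~p) & ~((~s | p) & t)   [De Morgan]
⇔ ((~~p & ~~t) | ~p) & ~((~s | p) & t)   [De Morgan]
⇔ ((p & ~~t) | ~p) & ~((~s | p) & t)   [double negation]
⇔ ((p & t) | ~p) & ~((~s | p) & t)   [double negation]
⇔ ((p & t) | ~p) & (~(~s | p) | ~t)   [De Morgan]
⇔ ((p & t) | ~p) & ((~~s & ~p) | ~t)   [De Morgan]
⇔ ((p & t) | ~p) & ((s & ~p) | ~t)   [double negation]
⇔ (p | ~p) & (t | ~p) & (s | ~t) & (~p | ~t)   [distribute | over &]
⇔ (t | ~p) & (s | ~t) & (~p | ~t)   [simplify]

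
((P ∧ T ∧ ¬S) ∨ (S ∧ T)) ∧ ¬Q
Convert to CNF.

((P ∧ T ∧ ¬S) ∨ (S ∧ T)) ∧ ¬Q
≡ (P ∨ S) ∧ (P ∨ T) ∧ (T ∨ S) ∧ (T ∨ T) ∧ (¬S ∨ S) ∧ (¬S ∨ T) ∧ ¬Q   [distribute ∨ over ∧]
≡ (P ∨ S) ∧ T ∧ ¬Q   [simplify]

(P ∨ S) ∧ T ∧ ¬Q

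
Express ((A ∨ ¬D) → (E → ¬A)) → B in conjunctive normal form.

((A ∨ ¬D) → (E → ¬A)) → B
≡ ¬((A ∨ ¬D) → (E → ¬A)) ∨ B   [eliminate →]
≡ ¬(¬(A ∨ ¬D) ∨ (E → ¬A)) ∨ B   [eliminate →]
≡ ¬(¬(A ∨ ¬D) ∨ ¬E ∨ ¬A) ∨ B   [eliminate →]
≡ (¬¬(A ∨ ¬D) ∧ ¬¬E ∧ ¬¬A) ∨ B   [De Morgan]
≡ ((A ∨ ¬D) ∧ ¬¬E ∧ ¬¬A) ∨ B   [double negation]
≡ ((A ∨ ¬D) ∧ E ∧ ¬¬A) ∨ B   [double negation]
≡ ((A ∨ ¬D) ∧ E ∧ A) ∨ B   [double negation]
≡ (A ∨ ¬D ∨ B) ∧ (E ∨ B) ∧ (A ∨ B)   [distribute ∨ over ∧]
≡ (E ∨ B) ∧ (A ∨ B)   [simplify]

(E ∨ B) ∧ (A ∨ B)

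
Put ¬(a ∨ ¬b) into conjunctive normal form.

¬(a ∨ ¬b)
= ¬a ∧ ¬¬b
= ¬a ∧ b

¬a ∧ b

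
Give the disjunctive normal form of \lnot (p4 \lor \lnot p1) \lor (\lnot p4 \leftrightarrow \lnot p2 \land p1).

\lnot (p4 \lor \lnot p1) \lor (\lnot p4 \leftrightarrow \lnot p2 \land p1)
≡ \lnot (p4 \lor \lnot p1) \lor (\lnot p4 \to \lnot p2 \land p1) \land (\lnot p2 \land p1 \to \lnot p4)   [eliminate \leftrightarrow]
≡ \lnot (p4 \lor \lnot p1) \lor (\lnot \lnot p4 \lor \lnot p2 \land p1) \land (\lnot p2 \land p1 \to \lnot p4)   [eliminate \to]
≡ \lnot (p4 \lor \lnot p1) \lor (\lnot \lnot p4 \lor \lnot p2 \land p1) \land (\lnot (\lnot p2 \land p1) \lor \lnot p4)   [eliminate \to]
≡ \lnot p4 \land \lnot \lnot p1 \lor (\lnot \lnot p4 \lor \lnot p2 \land p1) \land (\lnot (\lnot p2 \land p1) \lor \lnot p4)   [De Morgan]
≡ \lnot p4 \land p1 \lor (\lnot \lnot p4 \lor \lnot p2 \land p1) \land (\lnot (\lnot p2 \land p1) \lor \lnot p4)   [double negation]
≡ \lnot p4 \land p1 \lor (p4 \lor \lnot p2 \land p1) \land (\lnot (\lnot p2 \land p1) \lor \lnot p4)   [double negation]
≡ \lnot p4 \land p1 \lor (p4 \lor \lnot p2 \land p1) \land (\lnot \lnot p2 \lor \lnot p1 \lor \lnot p4)   [De Morgan]
≡ \lnot p4 \land p1 \lor (p4 \lor \lnot p2 \land p1) \land (p2 \lor \lnot p1 \lor \lnot p4)   [double negation]
≡ \lnot p4 \land p1 \lor p4 \land p2 \lor p4 \land \lnot p1 \lor p4 \land \lnot p4 \lor \lnot p2 \land p1 \land p2 \lor \lnot p2 \land p1 \land \lnot p1 \lor \lnot p2 \land p1 \land \lnot p4   [distribute \land over \lor]
≡ \lnot p4 \land p1 \lor p4 \land p2 \lor p4 \land \lnot p1   [simplify]

\lnot p4 \land p1 \lor p4 \land p2 \lor p4 \land \lnot p1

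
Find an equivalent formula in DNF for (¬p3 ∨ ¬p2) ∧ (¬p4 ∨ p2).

¬p3 ∧ ¬p4 ∨ ¬p3 ∧ p2 ∨ ¬p2 ∧ ¬p4

(¬p3 ∨ ¬p2) ∧ (¬p4 ∨ p2)
≡ ¬p3 ∧ ¬p4 ∨ ¬p3 ∧ p2 ∨ ¬p2 ∧ ¬p4 ∨ ¬p2 ∧ p2   (distribute ∧ over ∨)
≡ ¬p3 ∧ ¬p4 ∨ ¬p3 ∧ p2 ∨ ¬p2 ∧ ¬p4   (simplify)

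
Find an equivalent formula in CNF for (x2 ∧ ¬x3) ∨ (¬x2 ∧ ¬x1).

(x2 ∨ ¬x1) ∧ (¬x3 ∨ ¬x2) ∧ (¬x3 ∨ ¬x1)

(x2 ∧ ¬x3) ∨ (¬x2 ∧ ¬x1)
≡ (x2 ∨ ¬x2) ∧ (x2 ∨ ¬x1) ∧ (¬x3 ∨ ¬x2) ∧ (¬x3 ∨ ¬x1)   (distribute ∨ over ∧)
≡ (x2 ∨ ¬x1) ∧ (¬x3 ∨ ¬x2) ∧ (¬x3 ∨ ¬x1)   (simplify)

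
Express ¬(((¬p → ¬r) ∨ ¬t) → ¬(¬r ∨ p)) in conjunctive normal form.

¬(((¬p → ¬r) ∨ ¬t) → ¬(¬r ∨ p))
⇔ ¬(¬((¬p → ¬r) ∨ ¬t) ∨ ¬(¬r ∨ p))   — eliminate →
⇔ ¬(¬(¬¬p ∨ ¬r ∨ ¬t) ∨ ¬(¬r ∨ p))   — eliminate →
⇔ ¬¬(¬¬p ∨ ¬r ∨ ¬t) ∧ ¬¬(¬r ∨ p)   — De Morgan
⇔ (¬¬p ∨ ¬r ∨ ¬t) ∧ ¬¬(¬r ∨ p)   — double negation
⇔ (p ∨ ¬r ∨ ¬t) ∧ ¬¬(¬r ∨ p)   — double negation
⇔ (p ∨ ¬r ∨ ¬t) ∧ (¬r ∨ p)   — double negation
⇔ ¬r ∨ p   — simplify

¬r ∨ p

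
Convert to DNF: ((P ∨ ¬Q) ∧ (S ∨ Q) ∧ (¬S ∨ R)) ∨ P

(¬Q ∧ S ∧ R) ∨ P

((P ∨ ¬Q) ∧ (S ∨ Q) ∧ (¬S ∨ R)) ∨ P
= (P ∧ S ∧ ¬S) ∨ (P ∧ S ∧ R) ∨ (P ∧ Q ∧ ¬S) ∨ (P ∧ Q ∧ R) ∨ (¬Q ∧ S ∧ ¬S) ∨ (¬Q ∧ S ∧ R) ∨ (¬Q ∧ Q ∧ ¬S) ∨ (¬Q ∧ Q ∧ R) ∨ P   (distribute ∧ over ∨)
= (¬Q ∧ S ∧ R) ∨ P   (simplify)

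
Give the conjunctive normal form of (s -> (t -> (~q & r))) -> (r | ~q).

(s | r | ~q) & (t | r | ~q)

(s -> (t -> (~q & r))) -> (r | ~q)
= ~(s -> (t -> (~q & r))) | r | ~q   [eliminate ->]
= ~(~s | (t -> (~q & r))) | r | ~q   [eliminate ->]
= ~(~s | ~t | (~q & r)) | r | ~q   [eliminate ->]
= (~~s & ~~t & ~(~q & r)) | r | ~q   [De Morgan]
= (s & ~~t & ~(~q & r)) | r | ~q   [double negation]
= (s & t & ~(~q & r)) | r | ~q   [double negation]
= (s & t & (~~q | ~r)) | r | ~q   [De Morgan]
= (s & t & (q | ~r)) | r | ~q   [double negation]
= (s | r | ~q) & (t | r | ~q) & (q | ~r | r | ~q)   [distribute | over &]
= (s | r | ~q) & (t | r | ~q)   [simplify]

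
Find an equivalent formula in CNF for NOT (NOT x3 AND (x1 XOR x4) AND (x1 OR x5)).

NOT (NOT x3 AND (x1 XOR x4) AND (x1 OR x5))
= NOT (NOT x3 AND (x1 OR x4) AND NOT (x1 AND x4) AND (x1 OR x5))   [expand XOR]
= NOT NOT x3 OR NOT (x1 OR x4) OR NOT NOT (x1 AND x4) OR NOT (x1 OR x5)   [De Morgan]
= x3 OR NOT (x1 OR x4) OR NOT NOT (x1 AND x4) OR NOT (x1 OR x5)   [double negation]
= x3 OR (NOT x1 AND NOT x4) OR NOT NOT (x1 AND x4) OR NOT (x1 OR x5)   [De Morgan]
= x3 OR (NOT x1 AND NOT x4) OR (x1 AND x4) OR NOT (x1 OR x5)   [double negation]
= x3 OR (NOT x1 AND NOT x4) OR (x1 AND x4) OR (NOT x1 AND NOT x5)   [De Morgan]
= (x3 OR NOT x1 OR x1 OR NOT x1) AND (x3 OR NOT x1 OR x1 OR NOT x5) AND (x3 OR NOT x1 OR x4 OR NOT x1) AND (x3 OR NOT x1 OR x4 OR NOT x5) AND (x3 OR NOT x4 OR x1 OR NOT x1) AND (x3 OR NOT x4 OR x1 OR NOT x5) AND (x3 OR NOT x4 OR x4 OR NOT x1) AND (x3 OR NOT x4 OR x4 OR NOT x5)   [distribute OR over AND]
= (x3 OR NOT x1 OR x4) AND (x3 OR NOT x4 OR x1 OR NOT x5)   [simplify]

(x3 OR NOT x1 OR x4) AND (x3 OR NOT x4 OR x1 OR NOT x5)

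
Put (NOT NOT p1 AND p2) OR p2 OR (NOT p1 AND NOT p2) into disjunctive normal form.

p2 OR (NOT p1 AND NOT p2)

(NOT NOT p1 AND p2) OR p2 OR (NOT p1 AND NOT p2)
≡ (p1 AND p2) OR p2 OR (NOT p1 AND NOT p2)   [double negation]
≡ p2 OR (NOT p1 AND NOT p2)   [simplify]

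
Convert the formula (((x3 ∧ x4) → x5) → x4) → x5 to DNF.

¬x4 ∨ x5

(((x3 ∧ x4) → x5) → x4) → x5
≡ ¬(((x3 ∧ x4) → x5) → x4) ∨ x5   (eliminate →)
≡ ¬(¬((x3 ∧ x4) → x5) ∨ x4) ∨ x5   (eliminate →)
≡ ¬(¬(¬(x3 ∧ x4) ∨ x5) ∨ x4) ∨ x5   (eliminate →)
≡ (¬¬(¬(x3 ∧ x4) ∨ x5) ∧ ¬x4) ∨ x5   (De Morgan)
≡ ((¬(x3 ∧ x4) ∨ x5) ∧ ¬x4) ∨ x5   (double negation)
≡ ((¬x3 ∨ ¬x4 ∨ x5) ∧ ¬x4) ∨ x5   (De Morgan)
≡ (¬x3 ∧ ¬x4) ∨ (¬x4 ∧ ¬x4) ∨ (x5 ∧ ¬x4) ∨ x5   (distribute ∧ over ∨)
≡ ¬x4 ∨ x5   (simplify)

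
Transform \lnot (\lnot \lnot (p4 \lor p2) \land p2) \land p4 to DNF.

\lnot p2 \land p4

\lnot (\lnot \lnot (p4 \lor p2) \land p2) \land p4
= (\lnot \lnot \lnot (p4 \lor p2) \lor \lnot p2) \land p4
= (\lnot (p4 \lor p2) \lor \lnot p2) \land p4
= ((\lnot p4 \land \lnot p2) \lor \lnot p2) \land p4
= (\lnot p4 \land \lnot p2 \land p4) \lor (\lnot p2 \land p4)
= \lnot p2 \land p4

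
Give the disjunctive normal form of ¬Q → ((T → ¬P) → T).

Q ∨ T

¬Q → ((T → ¬P) → T)
⇔ ¬¬Q ∨ ((T → ¬P) → T)   [eliminate →]
⇔ ¬¬Q ∨ ¬(T → ¬P) ∨ T   [eliminate →]
⇔ ¬¬Q ∨ ¬(¬T ∨ ¬P) ∨ T   [eliminate →]
⇔ Q ∨ ¬(¬T ∨ ¬P) ∨ T   [double negation]
⇔ Q ∨ ¬¬T ∧ ¬¬P ∨ T   [De Morgan]
⇔ Q ∨ T ∧ ¬¬P ∨ T   [double negation]
⇔ Q ∨ T ∧ P ∨ T   [double negation]
⇔ Q ∨ T   [simplify]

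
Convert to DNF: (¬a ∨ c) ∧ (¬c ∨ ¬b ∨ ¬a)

(¬a ∨ c) ∧ (¬c ∨ ¬b ∨ ¬a)
⇔ (¬a ∧ ¬c) ∨ (¬a ∧ ¬b) ∨ (¬a ∧ ¬a) ∨ (c ∧ ¬c) ∨ (c ∧ ¬b) ∨ (c ∧ ¬a)   (distribute ∧ over ∨)
⇔ ¬a ∨ (c ∧ ¬b)   (simplify)

¬a ∨ (c ∧ ¬b)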